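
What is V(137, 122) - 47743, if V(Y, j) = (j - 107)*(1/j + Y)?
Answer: -5573921/122 ≈ -45688.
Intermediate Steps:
V(Y, j) = (-107 + j)*(Y + 1/j)
V(137, 122) - 47743 = (1 - 107*137 - 107/122 + 137*122) - 47743 = (1 - 14659 - 107*1/122 + 16714) - 47743 = (1 - 14659 - 107/122 + 16714) - 47743 = 250725/122 - 47743 = -5573921/122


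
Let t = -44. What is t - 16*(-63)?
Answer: 964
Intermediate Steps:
t - 16*(-63) = -44 - 16*(-63) = -44 + 1008 = 964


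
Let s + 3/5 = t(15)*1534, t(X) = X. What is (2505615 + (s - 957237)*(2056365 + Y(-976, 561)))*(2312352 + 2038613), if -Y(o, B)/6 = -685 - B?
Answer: -8389072637298655719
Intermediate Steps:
Y(o, B) = 4110 + 6*B (Y(o, B) = -6*(-685 - B) = 4110 + 6*B)
s = 115047/5 (s = -⅗ + 15*1534 = -⅗ + 23010 = 115047/5 ≈ 23009.)
(2505615 + (s - 957237)*(2056365 + Y(-976, 561)))*(2312352 + 2038613) = (2505615 + (115047/5 - 957237)*(2056365 + (4110 + 6*561)))*(2312352 + 2038613) = (2505615 - 4671138*(2056365 + (4110 + 3366))/5)*4350965 = (2505615 - 4671138*(2056365 + 7476)/5)*4350965 = (2505615 - 4671138/5*2063841)*4350965 = (2505615 - 9640486121058/5)*4350965 = -9640473592983/5*4350965 = -8389072637298655719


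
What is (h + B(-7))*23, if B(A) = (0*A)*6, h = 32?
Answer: 736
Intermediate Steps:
B(A) = 0 (B(A) = 0*6 = 0)
(h + B(-7))*23 = (32 + 0)*23 = 32*23 = 736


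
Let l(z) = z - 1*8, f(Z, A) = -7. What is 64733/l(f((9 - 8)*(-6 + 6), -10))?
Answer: -64733/15 ≈ -4315.5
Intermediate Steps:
l(z) = -8 + z (l(z) = z - 8 = -8 + z)
64733/l(f((9 - 8)*(-6 + 6), -10)) = 64733/(-8 - 7) = 64733/(-15) = 64733*(-1/15) = -64733/15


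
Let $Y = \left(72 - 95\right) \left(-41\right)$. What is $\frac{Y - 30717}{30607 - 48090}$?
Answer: $\frac{29774}{17483} \approx 1.703$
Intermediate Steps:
$Y = 943$ ($Y = \left(-23\right) \left(-41\right) = 943$)
$\frac{Y - 30717}{30607 - 48090} = \frac{943 - 30717}{30607 - 48090} = \frac{943 - 30717}{-17483} = \left(943 - 30717\right) \left(- \frac{1}{17483}\right) = \left(-29774\right) \left(- \frac{1}{17483}\right) = \frac{29774}{17483}$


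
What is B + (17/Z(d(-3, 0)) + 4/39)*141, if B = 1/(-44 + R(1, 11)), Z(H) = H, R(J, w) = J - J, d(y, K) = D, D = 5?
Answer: 1412379/2860 ≈ 493.84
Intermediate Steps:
d(y, K) = 5
R(J, w) = 0
B = -1/44 (B = 1/(-44 + 0) = 1/(-44) = -1/44 ≈ -0.022727)
B + (17/Z(d(-3, 0)) + 4/39)*141 = -1/44 + (17/5 + 4/39)*141 = -1/44 + (683/195)*141 = -1/44 + 32101/65 = 1412379/2860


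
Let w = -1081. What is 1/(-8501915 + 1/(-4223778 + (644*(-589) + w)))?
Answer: -4604175/39144304495126 ≈ -1.1762e-7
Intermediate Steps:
1/(-8501915 + 1/(-4223778 + (644*(-589) + w))) = 1/(-8501915 + 1/(-4223778 + (644*(-589) - 1081))) = 1/(-8501915 + 1/(-4223778 + (-379316 - 1081))) = 1/(-8501915 + 1/(-4223778 - 380397)) = 1/(-8501915 + 1/(-4604175)) = 1/(-8501915 - 1/4604175) = 1/(-39144304495126/4604175) = -4604175/39144304495126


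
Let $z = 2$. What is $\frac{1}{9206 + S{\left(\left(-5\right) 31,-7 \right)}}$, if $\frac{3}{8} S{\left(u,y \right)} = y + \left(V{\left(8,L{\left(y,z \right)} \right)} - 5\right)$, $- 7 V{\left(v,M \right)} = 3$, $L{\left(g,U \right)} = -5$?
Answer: $\frac{7}{64210} \approx 0.00010902$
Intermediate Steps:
$V{\left(v,M \right)} = - \frac{3}{7}$ ($V{\left(v,M \right)} = \left(- \frac{1}{7}\right) 3 = - \frac{3}{7}$)
$S{\left(u,y \right)} = - \frac{304}{21} + \frac{8 y}{3}$ ($S{\left(u,y \right)} = \frac{8 \left(y - \frac{38}{7}\right)}{3} = \frac{8 \left(- \frac{38}{7} + y\right)}{3} = - \frac{304}{21} + \frac{8 y}{3}$)
$\frac{1}{9206 + S{\left(\left(-5\right) 31,-7 \right)}} = \frac{1}{9206 + \left(- \frac{304}{21} + \frac{8}{3} \left(-7\right)\right)} = \frac{1}{9206 - \frac{232}{7}} = \frac{1}{\frac{64210}{7}} = \frac{7}{64210}$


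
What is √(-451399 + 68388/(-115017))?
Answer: I*√663502749036323/38339 ≈ 671.86*I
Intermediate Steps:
√(-451399 + 68388/(-115017)) = √(-451399 + 68388*(-1/115017)) = √(-451399 - 22796/38339) = √(-17306209057/38339) = I*√663502749036323/38339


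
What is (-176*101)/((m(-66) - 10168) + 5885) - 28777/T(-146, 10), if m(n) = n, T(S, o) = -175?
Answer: 18323139/108725 ≈ 168.53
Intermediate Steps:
(-176*101)/((m(-66) - 10168) + 5885) - 28777/T(-146, 10) = (-176*101)/((-66 - 10168) + 5885) - 28777/(-175) = -17776/(-10234 + 5885) - 28777*(-1/175) = -17776/(-4349) + 4111/25 = -17776*(-1/4349) + 4111/25 = 17776/4349 + 4111/25 = 18323139/108725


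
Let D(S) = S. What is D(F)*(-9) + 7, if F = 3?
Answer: -20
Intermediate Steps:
D(F)*(-9) + 7 = 3*(-9) + 7 = -27 + 7 = -20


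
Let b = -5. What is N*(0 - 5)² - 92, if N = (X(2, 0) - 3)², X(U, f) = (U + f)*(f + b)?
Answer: 4133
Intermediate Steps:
X(U, f) = (-5 + f)*(U + f) (X(U, f) = (U + f)*(f - 5) = (U + f)*(-5 + f) = (-5 + f)*(U + f))
N = 169 (N = ((0² - 5*2 - 5*0 + 2*0) - 3)² = ((0 - 10 + 0 + 0) - 3)² = (-10 - 3)² = (-13)² = 169)
N*(0 - 5)² - 92 = 169*(0 - 5)² - 92 = 169*(-5)² - 92 = 169*25 - 92 = 4225 - 92 = 4133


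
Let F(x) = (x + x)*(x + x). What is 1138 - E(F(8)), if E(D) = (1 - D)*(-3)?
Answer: 373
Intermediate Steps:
F(x) = 4*x² (F(x) = (2*x)*(2*x) = 4*x²)
E(D) = -3 + 3*D
1138 - E(F(8)) = 1138 - (-3 + 3*(4*8²)) = 1138 - (-3 + 3*(4*64)) = 1138 - (-3 + 3*256) = 1138 - (-3 + 768) = 1138 - 1*765 = 1138 - 765 = 373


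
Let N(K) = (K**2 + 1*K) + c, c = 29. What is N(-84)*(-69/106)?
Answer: -483069/106 ≈ -4557.3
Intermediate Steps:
N(K) = 29 + K + K**2 (N(K) = (K**2 + 1*K) + 29 = (K**2 + K) + 29 = (K + K**2) + 29 = 29 + K + K**2)
N(-84)*(-69/106) = (29 - 84 + (-84)**2)*(-69/106) = (29 - 84 + 7056)*(-69*1/106) = 7001*(-69/106) = -483069/106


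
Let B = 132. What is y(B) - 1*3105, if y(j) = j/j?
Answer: -3104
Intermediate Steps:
y(j) = 1
y(B) - 1*3105 = 1 - 1*3105 = 1 - 3105 = -3104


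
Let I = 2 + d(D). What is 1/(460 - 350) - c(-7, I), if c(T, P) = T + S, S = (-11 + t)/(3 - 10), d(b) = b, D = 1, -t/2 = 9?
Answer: 2207/770 ≈ 2.8662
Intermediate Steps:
t = -18 (t = -2*9 = -18)
S = 29/7 (S = (-11 - 18)/(3 - 10) = -29/(-7) = -29*(-1/7) = 29/7 ≈ 4.1429)
I = 3 (I = 2 + 1 = 3)
c(T, P) = 29/7 + T (c(T, P) = T + 29/7 = 29/7 + T)
1/(460 - 350) - c(-7, I) = 1/(460 - 350) - (29/7 - 7) = 1/110 - 1*(-20/7) = 1/110 + 20/7 = 2207/770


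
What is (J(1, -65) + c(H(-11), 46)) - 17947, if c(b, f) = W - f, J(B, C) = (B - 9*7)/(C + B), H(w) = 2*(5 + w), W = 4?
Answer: -575617/32 ≈ -17988.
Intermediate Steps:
H(w) = 10 + 2*w
J(B, C) = (-63 + B)/(B + C) (J(B, C) = (B - 63)/(B + C) = (-63 + B)/(B + C))
c(b, f) = 4 - f
(J(1, -65) + c(H(-11), 46)) - 17947 = ((-63 + 1)/(1 - 65) + (4 - 1*46)) - 17947 = (-62/(-64) + (4 - 46)) - 17947 = (-1/64*(-62) - 42) - 17947 = (31/32 - 42) - 17947 = -1313/32 - 17947 = -575617/32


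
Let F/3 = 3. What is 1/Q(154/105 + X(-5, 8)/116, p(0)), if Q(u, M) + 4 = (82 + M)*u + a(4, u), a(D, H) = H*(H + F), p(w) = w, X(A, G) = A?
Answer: 3027600/386233309 ≈ 0.0078388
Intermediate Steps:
F = 9 (F = 3*3 = 9)
a(D, H) = H*(9 + H) (a(D, H) = H*(H + 9) = H*(9 + H))
Q(u, M) = -4 + u*(9 + u) + u*(82 + M) (Q(u, M) = -4 + ((82 + M)*u + u*(9 + u)) = -4 + (u*(82 + M) + u*(9 + u)) = -4 + (u*(9 + u) + u*(82 + M)) = -4 + u*(9 + u) + u*(82 + M))
1/Q(154/105 + X(-5, 8)/116, p(0)) = 1/(-4 + (154/105 - 5/116)**2 + 91*(154/105 - 5/116) + 0*(154/105 - 5/116)) = 1/(-4 + (154*(1/105) - 5*1/116)**2 + 91*(154*(1/105) - 5*1/116) + 0*(154*(1/105) - 5*1/116)) = 1/(-4 + (22/15 - 5/116)**2 + 91*(22/15 - 5/116) + 0*(22/15 - 5/116)) = 1/(-4 + (2477/1740)**2 + 91*(2477/1740) + 0*(2477/1740)) = 1/(-4 + 6135529/3027600 + 225407/1740 + 0) = 1/(386233309/3027600) = 3027600/386233309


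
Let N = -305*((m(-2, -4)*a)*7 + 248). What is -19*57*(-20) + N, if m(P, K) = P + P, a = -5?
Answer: -96680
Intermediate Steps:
m(P, K) = 2*P
N = -118340 (N = -305*(((2*(-2))*(-5))*7 + 248) = -305*(-4*(-5)*7 + 248) = -305*(20*7 + 248) = -305*(140 + 248) = -305*388 = -118340)
-19*57*(-20) + N = -19*57*(-20) - 118340 = -1083*(-20) - 118340 = 21660 - 118340 = -96680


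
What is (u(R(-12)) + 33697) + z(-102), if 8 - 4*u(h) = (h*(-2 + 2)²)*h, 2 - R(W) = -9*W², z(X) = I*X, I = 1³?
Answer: 33597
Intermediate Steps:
I = 1
z(X) = X (z(X) = 1*X = X)
R(W) = 2 + 9*W² (R(W) = 2 - (-9)*W² = 2 + 9*W²)
u(h) = 2 (u(h) = 2 - h*(-2 + 2)²*h/4 = 2 - h*0²*h/4 = 2 - h*0*h/4 = 2 - 0*h = 2 - ¼*0 = 2 + 0 = 2)
(u(R(-12)) + 33697) + z(-102) = (2 + 33697) - 102 = 33699 - 102 = 33597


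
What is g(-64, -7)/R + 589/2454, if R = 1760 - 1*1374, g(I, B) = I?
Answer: 35149/473622 ≈ 0.074213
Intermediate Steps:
R = 386 (R = 1760 - 1374 = 386)
g(-64, -7)/R + 589/2454 = -64/386 + 589/2454 = -64*1/386 + 589*(1/2454) = -32/193 + 589/2454 = 35149/473622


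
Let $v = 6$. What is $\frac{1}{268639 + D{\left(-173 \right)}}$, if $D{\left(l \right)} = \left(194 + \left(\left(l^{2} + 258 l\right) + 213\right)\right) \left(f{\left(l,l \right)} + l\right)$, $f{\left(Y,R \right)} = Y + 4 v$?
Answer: $\frac{1}{4872595} \approx 2.0523 \cdot 10^{-7}$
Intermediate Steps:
$f{\left(Y,R \right)} = 24 + Y$ ($f{\left(Y,R \right)} = Y + 4 \cdot 6 = Y + 24 = 24 + Y$)
$D{\left(l \right)} = \left(24 + 2 l\right) \left(407 + l^{2} + 258 l\right)$ ($D{\left(l \right)} = \left(194 + \left(\left(l^{2} + 258 l\right) + 213\right)\right) \left(\left(24 + l\right) + l\right) = \left(194 + \left(213 + l^{2} + 258 l\right)\right) \left(24 + 2 l\right) = \left(407 + l^{2} + 258 l\right) \left(24 + 2 l\right) = \left(24 + 2 l\right) \left(407 + l^{2} + 258 l\right)$)
$\frac{1}{268639 + D{\left(-173 \right)}} = \frac{1}{268639 + \left(9768 + 2 \left(-173\right)^{3} + 540 \left(-173\right)^{2} + 7006 \left(-173\right)\right)} = \frac{1}{268639 + \left(9768 + 2 \left(-5177717\right) + 540 \cdot 29929 - 1212038\right)} = \frac{1}{268639 + \left(9768 - 10355434 + 16161660 - 1212038\right)} = \frac{1}{268639 + 4603956} = \frac{1}{4872595}$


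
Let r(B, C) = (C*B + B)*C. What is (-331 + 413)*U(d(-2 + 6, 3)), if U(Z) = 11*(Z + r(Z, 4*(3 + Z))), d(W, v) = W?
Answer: 2933304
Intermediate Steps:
r(B, C) = C*(B + B*C) (r(B, C) = (B*C + B)*C = (B + B*C)*C = C*(B + B*C))
U(Z) = 11*Z + 11*Z*(12 + 4*Z)*(13 + 4*Z) (U(Z) = 11*(Z + Z*(4*(3 + Z))*(1 + 4*(3 + Z))) = 11*(Z + Z*(12 + 4*Z)*(1 + (12 + 4*Z))) = 11*(Z + Z*(12 + 4*Z)*(13 + 4*Z)) = 11*Z + 11*Z*(12 + 4*Z)*(13 + 4*Z))
(-331 + 413)*U(d(-2 + 6, 3)) = (-331 + 413)*(11*(-2 + 6)*(157 + 16*(-2 + 6)**2 + 100*(-2 + 6))) = 82*(11*4*(157 + 16*4**2 + 100*4)) = 82*(11*4*(157 + 16*16 + 400)) = 82*(11*4*(157 + 256 + 400)) = 82*(11*4*813) = 82*35772 = 2933304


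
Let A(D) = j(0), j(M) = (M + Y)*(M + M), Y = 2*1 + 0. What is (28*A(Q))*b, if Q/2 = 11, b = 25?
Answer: 0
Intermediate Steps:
Q = 22 (Q = 2*11 = 22)
Y = 2 (Y = 2 + 0 = 2)
j(M) = 2*M*(2 + M) (j(M) = (M + 2)*(M + M) = (2 + M)*(2*M) = 2*M*(2 + M))
A(D) = 0 (A(D) = 2*0*(2 + 0) = 2*0*2 = 0)
(28*A(Q))*b = (28*0)*25 = 0*25 = 0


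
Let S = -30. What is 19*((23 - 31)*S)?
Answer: 4560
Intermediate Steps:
19*((23 - 31)*S) = 19*((23 - 31)*(-30)) = 19*(-8*(-30)) = 19*240 = 4560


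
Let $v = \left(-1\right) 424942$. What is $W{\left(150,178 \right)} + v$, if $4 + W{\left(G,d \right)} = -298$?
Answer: $-425244$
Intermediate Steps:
$v = -424942$
$W{\left(G,d \right)} = -302$ ($W{\left(G,d \right)} = -4 - 298 = -302$)
$W{\left(150,178 \right)} + v = -302 - 424942 = -425244$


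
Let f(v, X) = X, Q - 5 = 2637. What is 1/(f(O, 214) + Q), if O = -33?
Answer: 1/2856 ≈ 0.00035014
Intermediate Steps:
Q = 2642 (Q = 5 + 2637 = 2642)
1/(f(O, 214) + Q) = 1/(214 + 2642) = 1/2856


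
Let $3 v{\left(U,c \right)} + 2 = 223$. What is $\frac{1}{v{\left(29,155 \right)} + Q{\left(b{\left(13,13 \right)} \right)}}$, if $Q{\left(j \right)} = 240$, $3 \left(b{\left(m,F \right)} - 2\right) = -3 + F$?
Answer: $\frac{3}{941} \approx 0.0031881$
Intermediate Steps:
$b{\left(m,F \right)} = 1 + \frac{F}{3}$ ($b{\left(m,F \right)} = 2 + \frac{-3 + F}{3} = 2 + \left(-1 + \frac{F}{3}\right) = 1 + \frac{F}{3}$)
$v{\left(U,c \right)} = \frac{221}{3}$ ($v{\left(U,c \right)} = - \frac{2}{3} + \frac{1}{3} \cdot 223 = - \frac{2}{3} + \frac{223}{3} = \frac{221}{3}$)
$\frac{1}{v{\left(29,155 \right)} + Q{\left(b{\left(13,13 \right)} \right)}} = \frac{1}{\frac{221}{3} + 240} = \frac{1}{\frac{941}{3}} = \frac{3}{941}$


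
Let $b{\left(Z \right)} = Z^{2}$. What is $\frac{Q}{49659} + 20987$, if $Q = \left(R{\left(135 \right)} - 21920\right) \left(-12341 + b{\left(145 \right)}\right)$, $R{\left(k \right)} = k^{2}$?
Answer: $\frac{1010106053}{49659} \approx 20341.0$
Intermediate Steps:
$Q = -32087380$ ($Q = \left(135^{2} - 21920\right) \left(-12341 + 145^{2}\right) = \left(18225 - 21920\right) \left(-12341 + 21025\right) = \left(-3695\right) 8684 = -32087380$)
$\frac{Q}{49659} + 20987 = - \frac{32087380}{49659} + 20987 = \frac{1010106053}{49659}$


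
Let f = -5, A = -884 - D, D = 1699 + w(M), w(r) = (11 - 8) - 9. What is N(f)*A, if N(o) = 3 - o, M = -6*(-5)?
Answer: -20616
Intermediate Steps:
M = 30
w(r) = -6 (w(r) = 3 - 9 = -6)
D = 1693 (D = 1699 - 6 = 1693)
A = -2577 (A = -884 - 1*1693 = -884 - 1693 = -2577)
N(f)*A = (3 - 1*(-5))*(-2577) = (3 + 5)*(-2577) = 8*(-2577) = -20616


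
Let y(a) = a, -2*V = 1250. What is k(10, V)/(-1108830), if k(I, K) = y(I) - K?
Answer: -127/221766 ≈ -0.00057268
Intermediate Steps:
V = -625 (V = -½*1250 = -625)
k(I, K) = I - K
k(10, V)/(-1108830) = (10 - 1*(-625))/(-1108830) = (10 + 625)*(-1/1108830) = 635*(-1/1108830) = -127/221766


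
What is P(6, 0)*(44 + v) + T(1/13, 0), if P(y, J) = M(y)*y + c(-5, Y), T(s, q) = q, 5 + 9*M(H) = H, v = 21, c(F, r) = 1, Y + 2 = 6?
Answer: 325/3 ≈ 108.33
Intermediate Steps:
Y = 4 (Y = -2 + 6 = 4)
M(H) = -5/9 + H/9
P(y, J) = 1 + y*(-5/9 + y/9) (P(y, J) = (-5/9 + y/9)*y + 1 = y*(-5/9 + y/9) + 1 = 1 + y*(-5/9 + y/9))
P(6, 0)*(44 + v) + T(1/13, 0) = (1 + (1/9)*6*(-5 + 6))*(44 + 21) + 0 = (1 + (1/9)*6*1)*65 + 0 = (1 + 2/3)*65 + 0 = (5/3)*65 + 0 = 325/3 + 0 = 325/3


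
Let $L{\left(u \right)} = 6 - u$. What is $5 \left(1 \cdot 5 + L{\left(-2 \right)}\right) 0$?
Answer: $0$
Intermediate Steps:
$5 \left(1 \cdot 5 + L{\left(-2 \right)}\right) 0 = 5 \left(1 \cdot 5 + \left(6 - -2\right)\right) 0 = 5 \left(5 + \left(6 + 2\right)\right) 0 = 5 \left(5 + 8\right) 0 = 5 \cdot 13 \cdot 0 = 65 \cdot 0 = 0$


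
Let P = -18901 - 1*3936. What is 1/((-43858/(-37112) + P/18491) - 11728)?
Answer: -8368756/98149216081 ≈ -8.5266e-5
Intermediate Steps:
P = -22837 (P = -18901 - 3936 = -22837)
1/((-43858/(-37112) + P/18491) - 11728) = 1/((-43858/(-37112) - 22837/18491) - 11728) = 1/((-43858*(-1/37112) - 22837*1/18491) - 11728) = 1/((21929/18556 - 557/451) - 11728) = 1/(-445713/8368756 - 11728) = 1/(-98149216081/8368756) = -8368756/98149216081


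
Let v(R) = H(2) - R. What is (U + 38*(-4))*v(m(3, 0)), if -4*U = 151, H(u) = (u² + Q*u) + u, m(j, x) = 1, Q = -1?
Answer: -2277/4 ≈ -569.25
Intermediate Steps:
H(u) = u² (H(u) = (u² - u) + u = u²)
U = -151/4 (U = -¼*151 = -151/4 ≈ -37.750)
v(R) = 4 - R (v(R) = 2² - R = 4 - R)
(U + 38*(-4))*v(m(3, 0)) = (-151/4 + 38*(-4))*(4 - 1*1) = (-151/4 - 152)*(4 - 1) = -759/4*3 = -2277/4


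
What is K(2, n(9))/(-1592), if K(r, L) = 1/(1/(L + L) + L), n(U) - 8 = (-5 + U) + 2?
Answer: -7/156414 ≈ -4.4753e-5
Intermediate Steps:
n(U) = 5 + U (n(U) = 8 + ((-5 + U) + 2) = 8 + (-3 + U) = 5 + U)
K(r, L) = 1/(L + 1/(2*L)) (K(r, L) = 1/(1/(2*L) + L) = 1/(L + 1/(2*L)))
K(2, n(9))/(-1592) = (2*(5 + 9)/(1 + 2*(5 + 9)²))/(-1592) = (2*14/(1 + 2*14²))*(-1/1592) = (2*14/(1 + 2*196))*(-1/1592) = (2*14/(1 + 392))*(-1/1592) = (2*14/393)*(-1/1592) = (2*14*(1/393))*(-1/1592) = (28/393)*(-1/1592) = -7/156414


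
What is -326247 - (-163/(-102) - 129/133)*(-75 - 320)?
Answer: -4422501007/13566 ≈ -3.2600e+5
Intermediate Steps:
-326247 - (-163/(-102) - 129/133)*(-75 - 320) = -326247 - (-163*(-1/102) - 129*1/133)*(-395) = -326247 - (163/102 - 129/133)*(-395) = -326247 - 8521*(-395)/13566 = -326247 - 1*(-3365795/13566) = -326247 + 3365795/13566 = -4422501007/13566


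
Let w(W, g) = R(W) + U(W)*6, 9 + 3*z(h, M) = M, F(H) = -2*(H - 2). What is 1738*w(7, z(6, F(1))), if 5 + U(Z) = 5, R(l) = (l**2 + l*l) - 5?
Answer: 161634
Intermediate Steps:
R(l) = -5 + 2*l**2 (R(l) = (l**2 + l**2) - 5 = 2*l**2 - 5 = -5 + 2*l**2)
U(Z) = 0 (U(Z) = -5 + 5 = 0)
F(H) = 4 - 2*H (F(H) = -2*(-2 + H) = 4 - 2*H)
z(h, M) = -3 + M/3
w(W, g) = -5 + 2*W**2 (w(W, g) = (-5 + 2*W**2) + 0*6 = (-5 + 2*W**2) + 0 = -5 + 2*W**2)
1738*w(7, z(6, F(1))) = 1738*(-5 + 2*7**2) = 1738*(-5 + 2*49) = 1738*(-5 + 98) = 1738*93 = 161634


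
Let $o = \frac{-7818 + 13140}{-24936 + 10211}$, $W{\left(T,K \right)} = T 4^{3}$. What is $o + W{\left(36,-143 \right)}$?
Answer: $\frac{33921078}{14725} \approx 2303.6$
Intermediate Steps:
$W{\left(T,K \right)} = 64 T$ ($W{\left(T,K \right)} = T 64 = 64 T$)
$o = - \frac{5322}{14725}$ ($o = \frac{5322}{-14725} = 5322 \left(- \frac{1}{14725}\right) = - \frac{5322}{14725} \approx -0.36143$)
$o + W{\left(36,-143 \right)} = - \frac{5322}{14725} + 64 \cdot 36 = - \frac{5322}{14725} + 2304 = \frac{33921078}{14725}$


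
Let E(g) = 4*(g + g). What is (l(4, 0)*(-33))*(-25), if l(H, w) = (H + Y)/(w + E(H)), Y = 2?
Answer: 2475/16 ≈ 154.69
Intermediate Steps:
E(g) = 8*g (E(g) = 4*(2*g) = 8*g)
l(H, w) = (2 + H)/(w + 8*H) (l(H, w) = (H + 2)/(w + 8*H) = (2 + H)/(w + 8*H))
(l(4, 0)*(-33))*(-25) = (((2 + 4)/(0 + 8*4))*(-33))*(-25) = ((6/(0 + 32))*(-33))*(-25) = ((6/32)*(-33))*(-25) = (((1/32)*6)*(-33))*(-25) = ((3/16)*(-33))*(-25) = -99/16*(-25) = 2475/16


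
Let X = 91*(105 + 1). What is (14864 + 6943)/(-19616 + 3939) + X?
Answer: 151198535/15677 ≈ 9644.6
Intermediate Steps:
X = 9646 (X = 91*106 = 9646)
(14864 + 6943)/(-19616 + 3939) + X = (14864 + 6943)/(-19616 + 3939) + 9646 = 21807/(-15677) + 9646 = 21807*(-1/15677) + 9646 = -21807/15677 + 9646 = 151198535/15677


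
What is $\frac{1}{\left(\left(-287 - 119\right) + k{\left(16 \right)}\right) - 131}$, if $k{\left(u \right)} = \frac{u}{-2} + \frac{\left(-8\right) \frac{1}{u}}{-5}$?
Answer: $- \frac{10}{5449} \approx -0.0018352$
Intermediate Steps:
$k{\left(u \right)} = - \frac{u}{2} + \frac{8}{5 u}$ ($k{\left(u \right)} = u \left(- \frac{1}{2}\right) + - \frac{8}{u} \left(- \frac{1}{5}\right) = - \frac{u}{2} + \frac{8}{5 u}$)
$\frac{1}{\left(\left(-287 - 119\right) + k{\left(16 \right)}\right) - 131} = \frac{1}{\left(\left(-287 - 119\right) + \left(\left(- \frac{1}{2}\right) 16 + \frac{8}{5 \cdot 16}\right)\right) - 131} = \frac{1}{\left(\left(-287 - 119\right) + \left(-8 + \frac{8}{5} \cdot \frac{1}{16}\right)\right) - 131} = \frac{1}{\left(-406 + \left(-8 + \frac{1}{10}\right)\right) - 131} = \frac{1}{\left(-406 - \frac{79}{10}\right) - 131} = \frac{1}{- \frac{4139}{10} - 131} = \frac{1}{- \frac{5449}{10}} = - \frac{10}{5449}$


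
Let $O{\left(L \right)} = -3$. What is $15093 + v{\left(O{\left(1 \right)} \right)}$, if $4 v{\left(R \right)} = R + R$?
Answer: $\frac{30183}{2} \approx 15092.0$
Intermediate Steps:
$v{\left(R \right)} = \frac{R}{2}$ ($v{\left(R \right)} = \frac{R + R}{4} = \frac{2 R}{4} = \frac{R}{2}$)
$15093 + v{\left(O{\left(1 \right)} \right)} = 15093 + \frac{1}{2} \left(-3\right) = 15093 - \frac{3}{2} = \frac{30183}{2}$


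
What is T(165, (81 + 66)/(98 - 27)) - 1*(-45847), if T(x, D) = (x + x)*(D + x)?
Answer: 7169597/71 ≈ 1.0098e+5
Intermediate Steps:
T(x, D) = 2*x*(D + x) (T(x, D) = (2*x)*(D + x) = 2*x*(D + x))
T(165, (81 + 66)/(98 - 27)) - 1*(-45847) = 2*165*((81 + 66)/(98 - 27) + 165) - 1*(-45847) = 2*165*(147/71 + 165) + 45847 = 2*165*(11862/71) + 45847 = 3914460/71 + 45847 = 7169597/71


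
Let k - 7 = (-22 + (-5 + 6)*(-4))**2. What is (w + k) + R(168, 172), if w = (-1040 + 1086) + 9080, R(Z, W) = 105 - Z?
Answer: 9746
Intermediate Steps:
w = 9126 (w = 46 + 9080 = 9126)
k = 683 (k = 7 + (-22 + (-5 + 6)*(-4))**2 = 7 + (-22 + 1*(-4))**2 = 7 + (-22 - 4)**2 = 7 + (-26)**2 = 7 + 676 = 683)
(w + k) + R(168, 172) = (9126 + 683) + (105 - 1*168) = 9809 + (105 - 168) = 9809 - 63 = 9746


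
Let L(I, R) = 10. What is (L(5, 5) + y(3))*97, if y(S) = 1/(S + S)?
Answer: 5917/6 ≈ 986.17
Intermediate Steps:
y(S) = 1/(2*S)
(L(5, 5) + y(3))*97 = (10 + (½)/3)*97 = (10 + (½)*(⅓))*97 = (10 + ⅙)*97 = (61/6)*97 = 5917/6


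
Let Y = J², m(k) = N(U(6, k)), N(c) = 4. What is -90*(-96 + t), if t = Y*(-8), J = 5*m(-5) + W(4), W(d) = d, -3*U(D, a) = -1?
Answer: 423360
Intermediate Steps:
U(D, a) = ⅓ (U(D, a) = -⅓*(-1) = ⅓)
m(k) = 4
J = 24 (J = 5*4 + 4 = 20 + 4 = 24)
Y = 576 (Y = 24² = 576)
t = -4608 (t = 576*(-8) = -4608)
-90*(-96 + t) = -90*(-96 - 4608) = -90*(-4704) = 423360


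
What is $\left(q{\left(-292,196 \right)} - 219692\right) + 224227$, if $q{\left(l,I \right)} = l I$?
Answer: $-52697$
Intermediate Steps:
$q{\left(l,I \right)} = I l$
$\left(q{\left(-292,196 \right)} - 219692\right) + 224227 = \left(196 \left(-292\right) - 219692\right) + 224227 = \left(-57232 - 219692\right) + 224227 = -276924 + 224227 = -52697$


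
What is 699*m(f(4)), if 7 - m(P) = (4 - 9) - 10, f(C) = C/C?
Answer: 15378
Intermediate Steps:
f(C) = 1
m(P) = 22 (m(P) = 7 - ((4 - 9) - 10) = 7 - (-5 - 10) = 7 - 1*(-15) = 7 + 15 = 22)
699*m(f(4)) = 699*22 = 15378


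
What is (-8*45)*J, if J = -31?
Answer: 11160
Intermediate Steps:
(-8*45)*J = -8*45*(-31) = -360*(-31) = 11160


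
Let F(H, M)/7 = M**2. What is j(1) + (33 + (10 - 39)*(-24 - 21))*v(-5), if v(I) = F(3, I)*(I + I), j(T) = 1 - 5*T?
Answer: -2341504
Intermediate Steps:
F(H, M) = 7*M**2
v(I) = 14*I**3 (v(I) = (7*I**2)*(I + I) = (7*I**2)*(2*I) = 14*I**3)
j(1) + (33 + (10 - 39)*(-24 - 21))*v(-5) = (1 - 5*1) + (33 + (10 - 39)*(-24 - 21))*(14*(-5)**3) = (1 - 5) + (33 - 29*(-45))*(14*(-125)) = -4 + (33 + 1305)*(-1750) = -4 + 1338*(-1750) = -4 - 2341500 = -2341504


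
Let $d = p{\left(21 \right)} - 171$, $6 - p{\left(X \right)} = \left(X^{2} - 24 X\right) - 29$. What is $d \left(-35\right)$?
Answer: $2555$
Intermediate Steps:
$p{\left(X \right)} = 35 - X^{2} + 24 X$ ($p{\left(X \right)} = 6 - \left(\left(X^{2} - 24 X\right) - 29\right) = 6 - \left(-29 + X^{2} - 24 X\right) = 6 + \left(29 - X^{2} + 24 X\right) = 35 - X^{2} + 24 X$)
$d = -73$ ($d = \left(35 - 21^{2} + 24 \cdot 21\right) - 171 = \left(35 - 441 + 504\right) - 171 = 98 - 171 = -73$)
$d \left(-35\right) = \left(-73\right) \left(-35\right) = 2555$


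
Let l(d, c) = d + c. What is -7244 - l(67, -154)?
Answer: -7157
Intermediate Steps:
l(d, c) = c + d
-7244 - l(67, -154) = -7244 - (-154 + 67) = -7244 - 1*(-87) = -7244 + 87 = -7157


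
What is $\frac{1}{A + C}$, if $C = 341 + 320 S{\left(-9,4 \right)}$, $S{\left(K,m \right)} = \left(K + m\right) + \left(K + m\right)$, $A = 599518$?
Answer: $\frac{1}{596659} \approx 1.676 \cdot 10^{-6}$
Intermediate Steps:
$S{\left(K,m \right)} = 2 K + 2 m$
$C = -2859$ ($C = 341 + 320 \left(2 \left(-9\right) + 2 \cdot 4\right) = 341 + 320 \left(-18 + 8\right) = 341 + 320 \left(-10\right) = 341 - 3200 = -2859$)
$\frac{1}{A + C} = \frac{1}{599518 - 2859} = \frac{1}{596659}$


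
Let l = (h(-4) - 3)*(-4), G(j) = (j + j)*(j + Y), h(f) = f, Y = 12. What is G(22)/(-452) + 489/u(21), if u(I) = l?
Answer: 44785/3164 ≈ 14.155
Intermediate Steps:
G(j) = 2*j*(12 + j) (G(j) = (j + j)*(j + 12) = (2*j)*(12 + j) = 2*j*(12 + j))
l = 28 (l = (-4 - 3)*(-4) = -7*(-4) = 28)
u(I) = 28
G(22)/(-452) + 489/u(21) = (2*22*(12 + 22))/(-452) + 489/28 = (2*22*34)*(-1/452) + 489*(1/28) = 1496*(-1/452) + 489/28 = -374/113 + 489/28 = 44785/3164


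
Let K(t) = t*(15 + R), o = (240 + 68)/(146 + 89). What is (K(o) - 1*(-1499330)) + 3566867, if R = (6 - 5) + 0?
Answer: 1190561223/235 ≈ 5.0662e+6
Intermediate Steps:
o = 308/235 ≈ 1.3106
R = 1 (R = 1 + 0 = 1)
K(t) = 16*t (K(t) = t*(15 + 1) = t*16 = 16*t)
(K(o) - 1*(-1499330)) + 3566867 = (16*(308/235) - 1*(-1499330)) + 3566867 = (4928/235 + 1499330) + 3566867 = 352347478/235 + 3566867 = 1190561223/235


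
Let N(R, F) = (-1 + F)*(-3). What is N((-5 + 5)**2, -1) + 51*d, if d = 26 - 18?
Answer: 414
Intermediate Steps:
d = 8
N(R, F) = 3 - 3*F
N((-5 + 5)**2, -1) + 51*d = (3 - 3*(-1)) + 51*8 = (3 + 3) + 408 = 6 + 408 = 414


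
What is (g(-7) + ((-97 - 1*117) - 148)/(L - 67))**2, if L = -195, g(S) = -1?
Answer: 2500/17161 ≈ 0.14568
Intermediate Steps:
(g(-7) + ((-97 - 1*117) - 148)/(L - 67))**2 = (-1 + ((-97 - 1*117) - 148)/(-195 - 67))**2 = (-1 + ((-97 - 117) - 148)/(-262))**2 = (-1 + (-214 - 148)*(-1/262))**2 = (-1 - 362*(-1/262))**2 = (-1 + 181/131)**2 = (50/131)**2 = 2500/17161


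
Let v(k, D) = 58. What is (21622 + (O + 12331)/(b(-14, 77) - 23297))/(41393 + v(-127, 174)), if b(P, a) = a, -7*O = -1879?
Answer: 878587921/1684361385 ≈ 0.52162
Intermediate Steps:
O = 1879/7 (O = -⅐*(-1879) = 1879/7 ≈ 268.43)
(21622 + (O + 12331)/(b(-14, 77) - 23297))/(41393 + v(-127, 174)) = (21622 + (1879/7 + 12331)/(77 - 23297))/(41393 + 58) = (21622 + (88196/7)/(-23220))/41451 = (21622 + (88196/7)*(-1/23220))*(1/41451) = (21622 - 22049/40635)*(1/41451) = (878587921/40635)*(1/41451) = 878587921/1684361385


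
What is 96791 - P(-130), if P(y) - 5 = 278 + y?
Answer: 96638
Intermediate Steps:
P(y) = 283 + y (P(y) = 5 + (278 + y) = 283 + y)
96791 - P(-130) = 96791 - (283 - 130) = 96791 - 1*153 = 96791 - 153 = 96638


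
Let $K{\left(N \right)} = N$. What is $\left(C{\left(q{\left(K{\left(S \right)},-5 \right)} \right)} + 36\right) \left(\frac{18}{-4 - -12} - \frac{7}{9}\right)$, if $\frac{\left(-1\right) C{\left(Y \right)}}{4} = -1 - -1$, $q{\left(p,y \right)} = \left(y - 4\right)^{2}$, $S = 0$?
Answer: $53$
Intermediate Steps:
$q{\left(p,y \right)} = \left(-4 + y\right)^{2}$ ($q{\left(p,y \right)} = \left(y - 4\right)^{2} = \left(-4 + y\right)^{2}$)
$C{\left(Y \right)} = 0$ ($C{\left(Y \right)} = - 4 \left(-1 - -1\right) = - 4 \left(-1 + 1\right) = \left(-4\right) 0 = 0$)
$\left(C{\left(q{\left(K{\left(S \right)},-5 \right)} \right)} + 36\right) \left(\frac{18}{-4 - -12} - \frac{7}{9}\right) = \left(0 + 36\right) \left(\frac{18}{-4 - -12} - \frac{7}{9}\right) = 36 \left(\frac{18}{-4 + 12} - \frac{7}{9}\right) = 36 \left(\frac{18}{8} - \frac{7}{9}\right) = 36 \left(18 \cdot \frac{1}{8} - \frac{7}{9}\right) = 36 \left(\frac{9}{4} - \frac{7}{9}\right) = 36 \cdot \frac{53}{36} = 53$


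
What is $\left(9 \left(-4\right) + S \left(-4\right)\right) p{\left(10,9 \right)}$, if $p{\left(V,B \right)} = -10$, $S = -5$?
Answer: $160$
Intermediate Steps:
$\left(9 \left(-4\right) + S \left(-4\right)\right) p{\left(10,9 \right)} = \left(9 \left(-4\right) - -20\right) \left(-10\right) = \left(-36 + 20\right) \left(-10\right) = \left(-16\right) \left(-10\right) = 160$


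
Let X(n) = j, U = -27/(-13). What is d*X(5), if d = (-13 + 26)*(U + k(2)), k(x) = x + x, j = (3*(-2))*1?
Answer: -474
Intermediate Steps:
U = 27/13 (U = -27*(-1/13) = 27/13 ≈ 2.0769)
j = -6 (j = -6*1 = -6)
k(x) = 2*x
X(n) = -6
d = 79 (d = (-13 + 26)*(27/13 + 2*2) = 13*(27/13 + 4) = 13*(79/13) = 79)
d*X(5) = 79*(-6) = -474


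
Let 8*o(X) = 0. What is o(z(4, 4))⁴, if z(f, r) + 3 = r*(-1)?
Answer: 0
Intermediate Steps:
z(f, r) = -3 - r (z(f, r) = -3 + r*(-1) = -3 - r)
o(X) = 0 (o(X) = (⅛)*0 = 0)
o(z(4, 4))⁴ = 0⁴ = 0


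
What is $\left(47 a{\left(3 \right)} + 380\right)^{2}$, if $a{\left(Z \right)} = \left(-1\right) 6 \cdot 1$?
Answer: $9604$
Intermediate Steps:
$a{\left(Z \right)} = -6$ ($a{\left(Z \right)} = \left(-6\right) 1 = -6$)
$\left(47 a{\left(3 \right)} + 380\right)^{2} = \left(47 \left(-6\right) + 380\right)^{2} = \left(-282 + 380\right)^{2} = 98^{2} = 9604$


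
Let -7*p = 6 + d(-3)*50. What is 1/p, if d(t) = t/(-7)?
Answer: -49/192 ≈ -0.25521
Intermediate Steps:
d(t) = -t/7 (d(t) = t*(-⅐) = -t/7)
p = -192/49 (p = -(6 - ⅐*(-3)*50)/7 = -(6 + (3/7)*50)/7 = -(6 + 150/7)/7 = -⅐*192/7 = -192/49 ≈ -3.9184)
1/p = 1/(-192/49) = -49/192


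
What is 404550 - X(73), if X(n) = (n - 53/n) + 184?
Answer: 29513442/73 ≈ 4.0429e+5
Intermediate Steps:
X(n) = 184 + n - 53/n
404550 - X(73) = 404550 - (184 + 73 - 53/73) = 404550 - 1*18708/73 = 404550 - 18708/73 = 29513442/73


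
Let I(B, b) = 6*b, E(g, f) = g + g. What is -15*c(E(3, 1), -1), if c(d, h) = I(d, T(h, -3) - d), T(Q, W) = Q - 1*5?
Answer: 1080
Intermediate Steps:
T(Q, W) = -5 + Q (T(Q, W) = Q - 5 = -5 + Q)
E(g, f) = 2*g
c(d, h) = -30 - 6*d + 6*h (c(d, h) = 6*((-5 + h) - d) = 6*(-5 + h - d) = -30 - 6*d + 6*h)
-15*c(E(3, 1), -1) = -15*(-30 - 12*3 + 6*(-1)) = -15*(-30 - 6*6 - 6) = -15*(-30 - 36 - 6) = -15*(-72) = 1080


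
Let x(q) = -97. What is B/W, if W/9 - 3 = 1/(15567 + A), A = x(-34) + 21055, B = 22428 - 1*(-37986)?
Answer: 122590075/54788 ≈ 2237.5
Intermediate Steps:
B = 60414 (B = 22428 + 37986 = 60414)
A = 20958 (A = -97 + 21055 = 20958)
W = 328728/12175 (W = 27 + 9/(15567 + 20958) = 27 + 9/36525 = 27 + 9*(1/36525) = 27 + 3/12175 = 328728/12175 ≈ 27.000)
B/W = 60414/(328728/12175) = 60414*(12175/328728) = 122590075/54788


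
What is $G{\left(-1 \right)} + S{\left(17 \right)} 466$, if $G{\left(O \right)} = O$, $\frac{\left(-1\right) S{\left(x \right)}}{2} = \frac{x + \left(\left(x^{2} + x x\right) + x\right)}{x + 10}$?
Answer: $- \frac{63379}{3} \approx -21126.0$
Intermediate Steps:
$S{\left(x \right)} = - \frac{2 \left(2 x + 2 x^{2}\right)}{10 + x}$ ($S{\left(x \right)} = - 2 \frac{x + \left(\left(x^{2} + x x\right) + x\right)}{x + 10} = - 2 \frac{x + \left(\left(x^{2} + x^{2}\right) + x\right)}{10 + x} = - 2 \frac{x + \left(2 x^{2} + x\right)}{10 + x} = - 2 \frac{x + \left(x + 2 x^{2}\right)}{10 + x} = - 2 \frac{2 x + 2 x^{2}}{10 + x} = - \frac{2 \left(2 x + 2 x^{2}\right)}{10 + x}$)
$G{\left(-1 \right)} + S{\left(17 \right)} 466 = -1 + \left(-4\right) 17 \frac{1}{10 + 17} \left(1 + 17\right) 466 = -1 + \left(-4\right) 17 \cdot \frac{1}{27} \cdot 18 \cdot 466 = -1 - \frac{63376}{3} = - \frac{63379}{3}$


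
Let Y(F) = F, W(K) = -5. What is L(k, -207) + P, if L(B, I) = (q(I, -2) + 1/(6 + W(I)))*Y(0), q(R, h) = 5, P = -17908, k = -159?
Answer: -17908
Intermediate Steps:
L(B, I) = 0 (L(B, I) = (5 + 1/(6 - 5))*0 = (5 + 1/1)*0 = (5 + 1)*0 = 6*0 = 0)
L(k, -207) + P = 0 - 17908 = -17908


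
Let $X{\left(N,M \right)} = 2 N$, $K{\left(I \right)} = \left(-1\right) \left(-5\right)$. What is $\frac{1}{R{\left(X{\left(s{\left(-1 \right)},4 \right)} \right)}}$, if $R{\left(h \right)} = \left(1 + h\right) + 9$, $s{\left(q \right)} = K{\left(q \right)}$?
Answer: $\frac{1}{20} \approx 0.05$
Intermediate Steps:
$K{\left(I \right)} = 5$
$s{\left(q \right)} = 5$
$R{\left(h \right)} = 10 + h$
$\frac{1}{R{\left(X{\left(s{\left(-1 \right)},4 \right)} \right)}} = \frac{1}{10 + 2 \cdot 5} = \frac{1}{10 + 10} = \frac{1}{20}$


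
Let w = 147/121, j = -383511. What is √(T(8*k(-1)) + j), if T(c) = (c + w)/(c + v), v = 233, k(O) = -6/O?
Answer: 6*I*√101782505201/3091 ≈ 619.28*I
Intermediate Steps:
w = 147/121 (w = 147*(1/121) = 147/121 ≈ 1.2149)
T(c) = (147/121 + c)/(233 + c) (T(c) = (c + 147/121)/(c + 233) = (147/121 + c)/(233 + c))
√(T(8*k(-1)) + j) = √((147/121 + 8*(-6/(-1)))/(233 + 8*(-6/(-1))) - 383511) = √((147/121 + 8*(-6*(-1)))/(233 + 8*(-6*(-1))) - 383511) = √((147/121 + 8*6)/(233 + 8*6) - 383511) = √((147/121 + 48)/(233 + 48) - 383511) = √((5955/121)/281 - 383511) = √((1/281)*(5955/121) - 383511) = √(5955/34001 - 383511) = √(-13039751556/34001) = 6*I*√101782505201/3091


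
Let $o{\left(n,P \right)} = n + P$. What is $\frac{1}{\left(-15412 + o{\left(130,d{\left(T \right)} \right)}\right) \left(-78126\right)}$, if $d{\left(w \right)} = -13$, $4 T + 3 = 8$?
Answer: $\frac{1}{1194937170} \approx 8.3686 \cdot 10^{-10}$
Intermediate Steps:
$T = \frac{5}{4}$ ($T = - \frac{3}{4} + \frac{1}{4} \cdot 8 = - \frac{3}{4} + 2 = \frac{5}{4} \approx 1.25$)
$o{\left(n,P \right)} = P + n$
$\frac{1}{\left(-15412 + o{\left(130,d{\left(T \right)} \right)}\right) \left(-78126\right)} = \frac{1}{\left(-15412 + \left(-13 + 130\right)\right) \left(-78126\right)} = \frac{1}{-15412 + 117} \left(- \frac{1}{78126}\right) = \frac{1}{-15295} \left(- \frac{1}{78126}\right) = \left(- \frac{1}{15295}\right) \left(- \frac{1}{78126}\right) = \frac{1}{1194937170}$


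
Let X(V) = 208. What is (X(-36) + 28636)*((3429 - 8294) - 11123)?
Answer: -461157872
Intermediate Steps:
(X(-36) + 28636)*((3429 - 8294) - 11123) = (208 + 28636)*((3429 - 8294) - 11123) = 28844*(-4865 - 11123) = 28844*(-15988) = -461157872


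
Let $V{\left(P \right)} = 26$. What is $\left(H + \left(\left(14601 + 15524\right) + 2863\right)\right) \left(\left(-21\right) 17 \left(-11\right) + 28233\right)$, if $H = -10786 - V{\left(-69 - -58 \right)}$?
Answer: $713180160$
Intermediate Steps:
$H = -10812$ ($H = -10786 - 26 = -10812$)
$\left(H + \left(\left(14601 + 15524\right) + 2863\right)\right) \left(\left(-21\right) 17 \left(-11\right) + 28233\right) = \left(-10812 + \left(\left(14601 + 15524\right) + 2863\right)\right) \left(\left(-21\right) 17 \left(-11\right) + 28233\right) = \left(-10812 + \left(30125 + 2863\right)\right) \left(\left(-357\right) \left(-11\right) + 28233\right) = \left(-10812 + 32988\right) \left(3927 + 28233\right) = 22176 \cdot 32160 = 713180160$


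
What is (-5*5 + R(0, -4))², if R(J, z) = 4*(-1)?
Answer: 841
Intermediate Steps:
R(J, z) = -4
(-5*5 + R(0, -4))² = (-5*5 - 4)² = (-25 - 4)² = (-29)² = 841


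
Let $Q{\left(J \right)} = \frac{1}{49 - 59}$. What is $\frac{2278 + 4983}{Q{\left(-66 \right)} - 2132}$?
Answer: $- \frac{72610}{21321} \approx -3.4056$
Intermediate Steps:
$Q{\left(J \right)} = - \frac{1}{10}$ ($Q{\left(J \right)} = \frac{1}{-10} = - \frac{1}{10}$)
$\frac{2278 + 4983}{Q{\left(-66 \right)} - 2132} = \frac{2278 + 4983}{- \frac{1}{10} - 2132} = \frac{7261}{- \frac{21321}{10}} = 7261 \left(- \frac{10}{21321}\right) = - \frac{72610}{21321}$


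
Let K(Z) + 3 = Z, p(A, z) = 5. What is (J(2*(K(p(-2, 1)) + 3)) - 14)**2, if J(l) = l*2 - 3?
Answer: 9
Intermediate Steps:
K(Z) = -3 + Z
J(l) = -3 + 2*l (J(l) = 2*l - 3 = -3 + 2*l)
(J(2*(K(p(-2, 1)) + 3)) - 14)**2 = ((-3 + 2*(2*((-3 + 5) + 3))) - 14)**2 = ((-3 + 2*(2*(2 + 3))) - 14)**2 = ((-3 + 2*(2*5)) - 14)**2 = ((-3 + 2*10) - 14)**2 = ((-3 + 20) - 14)**2 = (17 - 14)**2 = 3**2 = 9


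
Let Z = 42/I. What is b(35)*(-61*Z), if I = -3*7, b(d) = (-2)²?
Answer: 488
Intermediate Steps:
b(d) = 4
I = -21
Z = -2 (Z = 42/(-21) = 42*(-1/21) = -2)
b(35)*(-61*Z) = 4*(-61*(-2)) = 4*122 = 488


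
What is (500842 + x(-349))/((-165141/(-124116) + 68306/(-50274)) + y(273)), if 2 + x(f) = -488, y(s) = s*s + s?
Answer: 10619388790272/1587584783299 ≈ 6.6890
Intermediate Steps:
y(s) = s + s² (y(s) = s² + s = s + s²)
x(f) = -490 (x(f) = -2 - 488 = -490)
(500842 + x(-349))/((-165141/(-124116) + 68306/(-50274)) + y(273)) = (500842 - 490)/((-165141/(-124116) + 68306/(-50274)) + 273*(1 + 273)) = 500352/((-165141*(-1/124116) + 68306*(-1/50274)) + 273*274) = 500352/((55047/41372 - 697/513) + 74802) = 500352/(-597173/21223836 + 74802) = 500352/(1587584783299/21223836) = 500352*(21223836/1587584783299) = 10619388790272/1587584783299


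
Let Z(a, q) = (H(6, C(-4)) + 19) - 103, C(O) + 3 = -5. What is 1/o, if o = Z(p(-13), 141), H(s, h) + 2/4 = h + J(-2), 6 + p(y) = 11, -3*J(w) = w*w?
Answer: -6/563 ≈ -0.010657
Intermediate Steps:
J(w) = -w²/3 (J(w) = -w*w/3 = -w²/3)
C(O) = -8 (C(O) = -3 - 5 = -8)
p(y) = 5 (p(y) = -6 + 11 = 5)
H(s, h) = -11/6 + h (H(s, h) = -½ + (h - ⅓*(-2)²) = -½ + (h - ⅓*4) = -½ + (h - 4/3) = -½ + (-4/3 + h) = -11/6 + h)
Z(a, q) = -563/6 (Z(a, q) = ((-11/6 - 8) + 19) - 103 = (-59/6 + 19) - 103 = 55/6 - 103 = -563/6)
o = -563/6 ≈ -93.833
1/o = 1/(-563/6) = -6/563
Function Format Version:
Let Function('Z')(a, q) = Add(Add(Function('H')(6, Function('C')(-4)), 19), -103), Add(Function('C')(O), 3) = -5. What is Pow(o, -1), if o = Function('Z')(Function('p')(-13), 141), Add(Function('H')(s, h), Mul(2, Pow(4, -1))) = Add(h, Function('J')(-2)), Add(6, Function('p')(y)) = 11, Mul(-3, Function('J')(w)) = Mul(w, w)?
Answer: Rational(-6, 563) ≈ -0.010657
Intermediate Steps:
Function('J')(w) = Mul(Rational(-1, 3), Pow(w, 2)) (Function('J')(w) = Mul(Rational(-1, 3), Mul(w, w)) = Mul(Rational(-1, 3), Pow(w, 2)))
Function('C')(O) = -8 (Function('C')(O) = Add(-3, -5) = -8)
Function('p')(y) = 5 (Function('p')(y) = Add(-6, 11) = 5)
Function('H')(s, h) = Add(Rational(-11, 6), h) (Function('H')(s, h) = Add(Rational(-1, 2), Add(h, Mul(Rational(-1, 3), Pow(-2, 2)))) = Add(Rational(-1, 2), Add(h, Mul(Rational(-1, 3), 4))) = Add(Rational(-1, 2), Add(h, Rational(-4, 3))) = Add(Rational(-1, 2), Add(Rational(-4, 3), h)) = Add(Rational(-11, 6), h))
Function('Z')(a, q) = Rational(-563, 6) (Function('Z')(a, q) = Add(Add(Add(Rational(-11, 6), -8), 19), -103) = Add(Add(Rational(-59, 6), 19), -103) = Add(Rational(55, 6), -103) = Rational(-563, 6))
o = Rational(-563, 6) ≈ -93.833
Pow(o, -1) = Pow(Rational(-563, 6), -1) = Rational(-6, 563)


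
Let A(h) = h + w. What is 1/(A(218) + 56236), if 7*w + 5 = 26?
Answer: 1/56457 ≈ 1.7713e-5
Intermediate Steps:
w = 3 (w = -5/7 + (⅐)*26 = -5/7 + 26/7 = 3)
A(h) = 3 + h (A(h) = h + 3 = 3 + h)
1/(A(218) + 56236) = 1/((3 + 218) + 56236) = 1/(221 + 56236) = 1/56457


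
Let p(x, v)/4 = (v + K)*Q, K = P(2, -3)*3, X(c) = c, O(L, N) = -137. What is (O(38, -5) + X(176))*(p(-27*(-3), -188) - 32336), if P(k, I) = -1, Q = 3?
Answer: -1350492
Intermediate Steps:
K = -3 (K = -1*3 = -3)
p(x, v) = -36 + 12*v (p(x, v) = 4*((v - 3)*3) = 4*((-3 + v)*3) = 4*(-9 + 3*v) = -36 + 12*v)
(O(38, -5) + X(176))*(p(-27*(-3), -188) - 32336) = (-137 + 176)*((-36 + 12*(-188)) - 32336) = 39*((-36 - 2256) - 32336) = 39*(-2292 - 32336) = 39*(-34628) = -1350492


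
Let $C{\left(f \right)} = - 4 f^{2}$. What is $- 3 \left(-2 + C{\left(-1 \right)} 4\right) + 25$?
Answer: $79$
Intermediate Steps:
$- 3 \left(-2 + C{\left(-1 \right)} 4\right) + 25 = - 3 \left(-2 + - 4 \left(-1\right)^{2} \cdot 4\right) + 25 = - 3 \left(-2 + \left(-4\right) 1 \cdot 4\right) + 25 = - 3 \left(-2 - 16\right) + 25 = \left(-3\right) \left(-18\right) + 25 = 54 + 25 = 79$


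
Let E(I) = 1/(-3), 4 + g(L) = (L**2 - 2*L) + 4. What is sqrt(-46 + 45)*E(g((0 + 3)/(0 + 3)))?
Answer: -I/3 ≈ -0.33333*I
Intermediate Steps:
g(L) = L**2 - 2*L (g(L) = -4 + ((L**2 - 2*L) + 4) = -4 + (4 + L**2 - 2*L) = L**2 - 2*L)
E(I) = -1/3
sqrt(-46 + 45)*E(g((0 + 3)/(0 + 3))) = sqrt(-46 + 45)*(-1/3) = sqrt(-1)*(-1/3) = I*(-1/3) = -I/3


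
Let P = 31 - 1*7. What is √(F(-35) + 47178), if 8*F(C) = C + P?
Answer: √754826/4 ≈ 217.20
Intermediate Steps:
P = 24 (P = 31 - 7 = 24)
F(C) = 3 + C/8 (F(C) = (C + 24)/8 = (24 + C)/8 = 3 + C/8)
√(F(-35) + 47178) = √((3 + (⅛)*(-35)) + 47178) = √((3 - 35/8) + 47178) = √(-11/8 + 47178) = √(377413/8) = √754826/4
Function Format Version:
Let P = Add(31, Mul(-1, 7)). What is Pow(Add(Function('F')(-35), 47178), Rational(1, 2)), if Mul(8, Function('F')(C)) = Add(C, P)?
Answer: Mul(Rational(1, 4), Pow(754826, Rational(1, 2))) ≈ 217.20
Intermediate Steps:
P = 24 (P = Add(31, -7) = 24)
Function('F')(C) = Add(3, Mul(Rational(1, 8), C)) (Function('F')(C) = Mul(Rational(1, 8), Add(C, 24)) = Mul(Rational(1, 8), Add(24, C)) = Add(3, Mul(Rational(1, 8), C)))
Pow(Add(Function('F')(-35), 47178), Rational(1, 2)) = Pow(Add(Add(3, Mul(Rational(1, 8), -35)), 47178), Rational(1, 2)) = Pow(Add(Add(3, Rational(-35, 8)), 47178), Rational(1, 2)) = Pow(Add(Rational(-11, 8), 47178), Rational(1, 2)) = Pow(Rational(377413, 8), Rational(1, 2)) = Mul(Rational(1, 4), Pow(754826, Rational(1, 2)))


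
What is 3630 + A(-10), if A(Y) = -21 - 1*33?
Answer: 3576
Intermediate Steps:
A(Y) = -54 (A(Y) = -21 - 33 = -54)
3630 + A(-10) = 3630 - 54 = 3576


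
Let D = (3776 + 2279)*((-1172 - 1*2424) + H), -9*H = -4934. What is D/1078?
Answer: -11863475/693 ≈ -17119.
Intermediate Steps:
H = 4934/9 (H = -⅑*(-4934) = 4934/9 ≈ 548.22)
D = -166088650/9 (D = (3776 + 2279)*((-1172 - 1*2424) + 4934/9) = 6055*((-1172 - 2424) + 4934/9) = 6055*(-3596 + 4934/9) = 6055*(-27430/9) = -166088650/9 ≈ -1.8454e+7)
D/1078 = -166088650/9/1078 = -166088650/9*1/1078 = -11863475/693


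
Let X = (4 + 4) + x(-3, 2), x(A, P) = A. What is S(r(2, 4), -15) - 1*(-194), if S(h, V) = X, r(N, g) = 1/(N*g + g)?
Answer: 199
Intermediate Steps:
r(N, g) = 1/(g + N*g)
X = 5 (X = (4 + 4) - 3 = 8 - 3 = 5)
S(h, V) = 5
S(r(2, 4), -15) - 1*(-194) = 5 - 1*(-194) = 5 + 194 = 199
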